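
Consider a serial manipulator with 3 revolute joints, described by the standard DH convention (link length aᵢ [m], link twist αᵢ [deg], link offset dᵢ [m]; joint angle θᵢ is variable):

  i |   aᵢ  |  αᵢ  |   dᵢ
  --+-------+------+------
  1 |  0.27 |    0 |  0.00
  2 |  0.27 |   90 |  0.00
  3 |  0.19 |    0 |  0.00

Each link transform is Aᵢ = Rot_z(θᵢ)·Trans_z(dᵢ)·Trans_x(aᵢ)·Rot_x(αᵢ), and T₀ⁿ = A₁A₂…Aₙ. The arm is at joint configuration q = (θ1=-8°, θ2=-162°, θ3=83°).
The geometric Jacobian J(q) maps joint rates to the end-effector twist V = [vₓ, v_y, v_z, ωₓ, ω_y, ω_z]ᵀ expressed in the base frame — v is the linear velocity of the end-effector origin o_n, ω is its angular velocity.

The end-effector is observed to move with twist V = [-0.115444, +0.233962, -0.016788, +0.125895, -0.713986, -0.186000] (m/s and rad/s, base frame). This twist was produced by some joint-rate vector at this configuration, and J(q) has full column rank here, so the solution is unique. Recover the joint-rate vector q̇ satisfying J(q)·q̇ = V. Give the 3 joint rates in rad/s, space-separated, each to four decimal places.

0.7630 -0.9490 -0.7250

o_n = [-0.0213, -0.0885, 0.1886]
J₁: ẑ×o_n = [0.0885, -0.0213, 0.0000], ω = ẑ
J2: z=[0.0000, 0.0000, 1.0000] o=[0.2674, -0.0376, 0.0000] → [0.0509, -0.2887, 0.0000, 0.0000, 0.0000, 1.0000]
J3: z=[-0.1736, 0.9848, 0.0000] o=[0.0015, -0.0845, 0.0000] → [0.1857, 0.0327, 0.0232, -0.1736, 0.9848, 0.0000]
q̇ = J⁺·V = [0.7630, -0.9490, -0.7250]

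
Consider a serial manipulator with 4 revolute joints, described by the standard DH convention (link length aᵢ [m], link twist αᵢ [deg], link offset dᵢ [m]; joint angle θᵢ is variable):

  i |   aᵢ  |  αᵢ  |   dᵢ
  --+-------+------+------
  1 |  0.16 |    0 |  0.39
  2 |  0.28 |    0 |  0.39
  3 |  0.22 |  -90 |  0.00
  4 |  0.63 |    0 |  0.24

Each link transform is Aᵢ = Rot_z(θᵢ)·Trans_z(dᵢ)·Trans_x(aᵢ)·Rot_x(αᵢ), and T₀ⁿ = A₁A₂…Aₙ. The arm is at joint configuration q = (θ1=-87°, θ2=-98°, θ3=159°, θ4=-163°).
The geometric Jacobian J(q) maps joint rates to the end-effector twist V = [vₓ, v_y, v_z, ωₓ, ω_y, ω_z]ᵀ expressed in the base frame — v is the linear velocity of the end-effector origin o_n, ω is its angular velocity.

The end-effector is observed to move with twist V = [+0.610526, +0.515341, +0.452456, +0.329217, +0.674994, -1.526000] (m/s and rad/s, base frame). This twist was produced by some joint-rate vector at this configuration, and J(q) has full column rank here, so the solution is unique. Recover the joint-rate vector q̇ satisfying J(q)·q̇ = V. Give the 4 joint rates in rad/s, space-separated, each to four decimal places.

-0.7380 -0.0440 -0.7440 0.7510

o_n = [-0.5091, 0.2480, 0.9642]
J₁: ẑ×o_n = [-0.2480, -0.5091, 0.0000], ω = ẑ
J2: z=[0.0000, 0.0000, 1.0000] o=[0.0084, -0.1598, 0.3900] → [-0.4078, -0.5175, 0.0000, 0.0000, 0.0000, 1.0000]
J3: z=[0.0000, 0.0000, 1.0000] o=[-0.2706, -0.1354, 0.7800] → [-0.3834, -0.2386, 0.0000, 0.0000, 0.0000, 1.0000]
J4: z=[0.4384, 0.8988, 0.0000] o=[-0.0728, -0.2318, 0.7800] → [0.1656, -0.0807, 0.6025, 0.4384, 0.8988, 0.0000]
q̇ = J⁺·V = [-0.7380, -0.0440, -0.7440, 0.7510]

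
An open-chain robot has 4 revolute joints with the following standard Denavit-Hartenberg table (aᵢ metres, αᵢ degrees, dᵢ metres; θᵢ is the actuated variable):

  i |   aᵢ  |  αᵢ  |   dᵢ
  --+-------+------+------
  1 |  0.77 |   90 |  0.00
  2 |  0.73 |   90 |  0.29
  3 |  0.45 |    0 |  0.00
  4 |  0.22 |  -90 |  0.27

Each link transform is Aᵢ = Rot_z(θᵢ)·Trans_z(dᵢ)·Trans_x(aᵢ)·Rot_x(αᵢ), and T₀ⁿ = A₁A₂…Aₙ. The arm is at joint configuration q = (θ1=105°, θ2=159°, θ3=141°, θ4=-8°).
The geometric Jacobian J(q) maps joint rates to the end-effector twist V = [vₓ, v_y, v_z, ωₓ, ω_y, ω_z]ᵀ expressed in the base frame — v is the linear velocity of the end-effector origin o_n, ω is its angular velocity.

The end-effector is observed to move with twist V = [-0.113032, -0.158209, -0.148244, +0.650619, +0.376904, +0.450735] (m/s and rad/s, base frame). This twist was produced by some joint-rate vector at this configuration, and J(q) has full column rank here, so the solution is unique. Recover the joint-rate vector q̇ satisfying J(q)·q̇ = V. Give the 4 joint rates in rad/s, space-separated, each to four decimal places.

-0.0590 0.7260 0.3050 0.2410

o_n = [0.5404, 0.8196, 0.3346]
J₁: ẑ×o_n = [-0.8196, 0.5404, 0.0000], ω = ẑ
J2: z=[0.9659, 0.2588, 0.0000] o=[-0.1993, 0.7438, 0.0000] → [0.0866, -0.3232, -0.1182, 0.9659, 0.2588, 0.0000]
J3: z=[-0.0928, 0.3462, 0.9336] o=[0.2572, 0.1605, 0.2616] → [-0.5900, 0.2711, -0.1591, -0.0928, 0.3462, 0.9336]
J4: z=[-0.0928, 0.3462, 0.9336] o=[0.4463, 0.5492, 0.1363] → [-0.1838, 0.1063, -0.0577, -0.0928, 0.3462, 0.9336]
q̇ = J⁺·V = [-0.0590, 0.7260, 0.3050, 0.2410]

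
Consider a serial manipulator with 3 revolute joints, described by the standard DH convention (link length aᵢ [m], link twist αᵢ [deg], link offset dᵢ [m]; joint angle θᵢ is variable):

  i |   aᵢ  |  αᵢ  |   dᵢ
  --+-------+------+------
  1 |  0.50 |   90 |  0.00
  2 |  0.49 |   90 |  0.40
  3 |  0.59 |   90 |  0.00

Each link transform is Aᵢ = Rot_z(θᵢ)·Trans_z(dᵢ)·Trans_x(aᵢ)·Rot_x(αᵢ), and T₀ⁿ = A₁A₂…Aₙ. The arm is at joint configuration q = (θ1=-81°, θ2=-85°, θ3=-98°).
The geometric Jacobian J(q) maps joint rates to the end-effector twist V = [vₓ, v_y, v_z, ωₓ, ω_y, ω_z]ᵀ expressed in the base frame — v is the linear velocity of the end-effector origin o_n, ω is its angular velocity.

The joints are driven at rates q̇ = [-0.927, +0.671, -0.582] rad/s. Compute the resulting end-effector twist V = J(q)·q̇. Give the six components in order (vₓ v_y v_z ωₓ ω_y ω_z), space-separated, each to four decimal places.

-0.4728 -0.4939 0.3626 -0.5720 -0.6776 -0.8763

o_n = [0.2658, -0.5001, -0.4063]
J₁: ẑ×o_n = [0.5001, 0.2658, -0.0000], ω = ẑ
J2: z=[-0.9877, -0.1564, 0.0000] o=[0.0782, -0.4938, 0.0000] → [0.0636, -0.4013, 0.0355, -0.9877, -0.1564, 0.0000]
J3: z=[-0.1558, 0.9839, -0.0872] o=[-0.3102, -0.5986, -0.4881] → [0.0891, -0.0374, -0.5820, -0.1558, 0.9839, -0.0872]
V = J·q̇ = [-0.4728, -0.4939, 0.3626, -0.5720, -0.6776, -0.8763]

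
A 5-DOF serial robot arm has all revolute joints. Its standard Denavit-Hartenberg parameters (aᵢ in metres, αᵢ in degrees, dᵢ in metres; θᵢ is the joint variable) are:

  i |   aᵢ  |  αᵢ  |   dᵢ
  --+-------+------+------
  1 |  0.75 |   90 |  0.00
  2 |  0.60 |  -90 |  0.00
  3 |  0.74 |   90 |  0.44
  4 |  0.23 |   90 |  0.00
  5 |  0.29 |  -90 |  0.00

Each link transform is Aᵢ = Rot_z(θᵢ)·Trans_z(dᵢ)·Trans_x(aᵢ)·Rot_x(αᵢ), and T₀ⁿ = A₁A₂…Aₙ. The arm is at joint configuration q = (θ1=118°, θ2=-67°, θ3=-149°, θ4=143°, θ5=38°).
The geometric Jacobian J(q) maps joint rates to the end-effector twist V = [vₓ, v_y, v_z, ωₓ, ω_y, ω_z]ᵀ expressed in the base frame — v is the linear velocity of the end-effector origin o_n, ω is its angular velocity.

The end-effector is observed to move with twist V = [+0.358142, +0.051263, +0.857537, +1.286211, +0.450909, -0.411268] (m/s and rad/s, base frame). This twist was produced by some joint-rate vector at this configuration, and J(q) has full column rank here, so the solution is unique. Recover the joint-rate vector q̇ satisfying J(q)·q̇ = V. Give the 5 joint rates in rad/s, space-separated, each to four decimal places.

o_n = [-0.6611, 1.3274, 0.1070]
J₁: ẑ×o_n = [-1.3274, -0.6611, 0.0000], ω = ẑ
J2: z=[0.8829, 0.4695, 0.0000] o=[-0.3521, 0.6622, 0.0000] → [0.0502, -0.0945, 0.7323, 0.8829, 0.4695, 0.0000]
J3: z=[-0.4322, 0.8128, 0.3907] o=[-0.4622, 0.8692, -0.5523] → [0.3569, 0.2072, -0.0363, -0.4322, 0.8128, 0.3907]
J4: z=[-0.6624, -0.5801, 0.4741] o=[-0.1994, 1.1869, 0.2035] → [-0.0106, -0.2827, -0.3608, -0.6624, -0.5801, 0.4741]
J5: z=[0.0232, 0.6166, 0.7869] o=[-0.3717, 1.3093, 0.1126] → [-0.0177, -0.2276, 0.1789, 0.0232, 0.6166, 0.7869]
q̇ = J⁺·V = [-0.4370, 0.7470, -0.7080, -0.4610, 0.6620]

-0.4370 0.7470 -0.7080 -0.4610 0.6620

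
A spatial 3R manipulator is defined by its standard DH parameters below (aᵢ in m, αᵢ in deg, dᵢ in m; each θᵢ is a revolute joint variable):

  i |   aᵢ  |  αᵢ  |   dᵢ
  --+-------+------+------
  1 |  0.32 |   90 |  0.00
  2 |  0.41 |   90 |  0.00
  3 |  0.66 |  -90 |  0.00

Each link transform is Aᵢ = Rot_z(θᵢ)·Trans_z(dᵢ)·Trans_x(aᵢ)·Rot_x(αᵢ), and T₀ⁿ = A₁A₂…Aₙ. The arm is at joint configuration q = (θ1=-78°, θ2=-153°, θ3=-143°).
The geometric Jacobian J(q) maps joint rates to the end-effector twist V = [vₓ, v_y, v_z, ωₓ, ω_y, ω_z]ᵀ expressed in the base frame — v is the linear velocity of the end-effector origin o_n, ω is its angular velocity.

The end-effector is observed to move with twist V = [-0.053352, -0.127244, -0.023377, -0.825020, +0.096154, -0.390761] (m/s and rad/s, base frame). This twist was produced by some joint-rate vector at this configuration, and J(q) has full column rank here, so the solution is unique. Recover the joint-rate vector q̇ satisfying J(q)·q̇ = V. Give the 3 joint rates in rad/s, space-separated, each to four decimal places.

-0.9120 0.7870 0.5850

o_n = [0.4767, -0.3325, 0.0532]
J₁: ẑ×o_n = [0.3325, 0.4767, -0.0000], ω = ẑ
J2: z=[-0.9781, -0.2079, 0.0000] o=[0.0665, -0.3130, 0.0000] → [-0.0111, 0.0520, 0.1043, -0.9781, -0.2079, 0.0000]
J3: z=[-0.0944, 0.4441, 0.8910] o=[-0.0094, 0.0443, -0.1861] → [0.4420, 0.4558, -0.1803, -0.0944, 0.4441, 0.8910]
q̇ = J⁺·V = [-0.9120, 0.7870, 0.5850]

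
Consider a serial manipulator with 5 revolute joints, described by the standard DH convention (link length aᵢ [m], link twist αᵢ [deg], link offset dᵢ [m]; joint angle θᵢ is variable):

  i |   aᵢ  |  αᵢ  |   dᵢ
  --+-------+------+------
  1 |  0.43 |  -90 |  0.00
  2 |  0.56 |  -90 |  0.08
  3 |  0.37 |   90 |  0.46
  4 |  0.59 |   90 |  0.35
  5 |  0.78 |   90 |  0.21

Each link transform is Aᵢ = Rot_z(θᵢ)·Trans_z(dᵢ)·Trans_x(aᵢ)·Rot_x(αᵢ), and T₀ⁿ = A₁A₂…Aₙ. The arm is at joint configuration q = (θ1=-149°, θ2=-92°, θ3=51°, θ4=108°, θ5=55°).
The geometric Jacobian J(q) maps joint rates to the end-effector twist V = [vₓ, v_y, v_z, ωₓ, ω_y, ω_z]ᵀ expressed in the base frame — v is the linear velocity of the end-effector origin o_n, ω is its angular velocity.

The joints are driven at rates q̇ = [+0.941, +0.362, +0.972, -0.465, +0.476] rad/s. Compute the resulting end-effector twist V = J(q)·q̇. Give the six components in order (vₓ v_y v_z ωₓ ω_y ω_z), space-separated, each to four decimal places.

o_n = [-1.3570, -1.4088, 1.5372]
J₁: ẑ×o_n = [1.4088, -1.3570, 0.0000], ω = ẑ
J2: z=[0.5150, -0.8572, 0.0000] o=[-0.3686, -0.2215, 0.0000] → [-1.3176, -0.7917, -1.4588, 0.5150, -0.8572, 0.0000]
J3: z=[-0.8566, -0.5147, 0.0349] o=[-0.3106, -0.2800, 0.5597] → [-0.4638, 0.8009, 0.4285, -0.8566, -0.5147, 0.0349]
J4: z=[0.3474, -0.5255, 0.7767] o=[-0.8458, -0.2661, 0.8084] → [0.5046, -0.6501, -0.6656, 0.3474, -0.5255, 0.7767]
J5: z=[-0.6275, 0.4852, 0.6089] o=[-1.1354, -0.8623, 0.9852] → [0.6007, 0.2115, 0.4504, -0.6275, 0.4852, 0.6089]
V = J·q̇ = [0.4492, -0.3821, 0.4123, -1.1064, -0.3353, 0.9036]

0.4492 -0.3821 0.4123 -1.1064 -0.3353 0.9036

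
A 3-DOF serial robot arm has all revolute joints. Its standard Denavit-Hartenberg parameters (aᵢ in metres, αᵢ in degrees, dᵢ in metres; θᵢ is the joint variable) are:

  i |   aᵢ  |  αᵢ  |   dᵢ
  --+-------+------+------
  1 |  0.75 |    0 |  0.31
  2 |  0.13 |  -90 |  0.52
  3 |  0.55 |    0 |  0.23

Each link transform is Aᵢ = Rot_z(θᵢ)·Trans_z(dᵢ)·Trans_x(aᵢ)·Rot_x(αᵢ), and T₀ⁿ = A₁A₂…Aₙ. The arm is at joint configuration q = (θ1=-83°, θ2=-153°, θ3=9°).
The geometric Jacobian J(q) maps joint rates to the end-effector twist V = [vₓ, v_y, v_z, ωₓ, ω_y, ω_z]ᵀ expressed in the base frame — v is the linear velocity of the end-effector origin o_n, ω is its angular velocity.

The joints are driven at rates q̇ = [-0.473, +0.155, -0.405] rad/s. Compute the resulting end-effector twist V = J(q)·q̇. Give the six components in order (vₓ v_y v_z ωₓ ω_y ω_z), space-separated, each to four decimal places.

-0.2350 0.1660 0.2200 0.3358 0.2265 -0.3180

o_n = [-0.4757, -0.3149, 0.7440]
J₁: ẑ×o_n = [0.3149, -0.4757, 0.0000], ω = ẑ
J2: z=[0.0000, 0.0000, 1.0000] o=[0.0914, -0.7444, 0.3100] → [-0.4295, -0.5671, 0.0000, 0.0000, 0.0000, 1.0000]
J3: z=[-0.8290, -0.5592, 0.0000] o=[0.0187, -0.6366, 0.8300] → [0.0481, -0.0713, -0.5432, -0.8290, -0.5592, 0.0000]
V = J·q̇ = [-0.2350, 0.1660, 0.2200, 0.3358, 0.2265, -0.3180]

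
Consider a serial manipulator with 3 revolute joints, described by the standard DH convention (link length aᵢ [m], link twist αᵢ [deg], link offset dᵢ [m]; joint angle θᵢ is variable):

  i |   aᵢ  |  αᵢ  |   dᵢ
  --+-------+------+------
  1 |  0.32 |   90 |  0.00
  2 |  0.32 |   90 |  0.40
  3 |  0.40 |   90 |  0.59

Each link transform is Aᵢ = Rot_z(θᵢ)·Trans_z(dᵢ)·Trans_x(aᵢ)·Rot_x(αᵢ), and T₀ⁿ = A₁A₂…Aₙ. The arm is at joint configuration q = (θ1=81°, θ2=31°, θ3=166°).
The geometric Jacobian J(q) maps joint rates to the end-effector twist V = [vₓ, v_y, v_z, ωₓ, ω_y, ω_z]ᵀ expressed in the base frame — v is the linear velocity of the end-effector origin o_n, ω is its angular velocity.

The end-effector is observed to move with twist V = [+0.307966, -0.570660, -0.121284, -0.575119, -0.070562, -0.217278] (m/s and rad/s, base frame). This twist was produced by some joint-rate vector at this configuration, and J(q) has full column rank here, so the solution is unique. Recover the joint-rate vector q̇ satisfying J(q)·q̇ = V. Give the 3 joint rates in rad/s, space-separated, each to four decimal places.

o_n = [0.5791, 0.4808, -0.5408]
J₁: ẑ×o_n = [-0.4808, 0.5791, 0.0000], ω = ẑ
J2: z=[0.9877, -0.1564, 0.0000] o=[0.0501, 0.3161, 0.0000] → [0.0846, 0.5342, 0.2455, 0.9877, -0.1564, 0.0000]
J3: z=[0.0806, 0.5087, -0.8572] o=[0.4880, 0.5244, 0.1648] → [-0.3963, -0.0212, -0.0498, 0.0806, 0.5087, -0.8572]
q̇ = J⁺·V = [-0.4830, -0.5570, -0.3100]

-0.4830 -0.5570 -0.3100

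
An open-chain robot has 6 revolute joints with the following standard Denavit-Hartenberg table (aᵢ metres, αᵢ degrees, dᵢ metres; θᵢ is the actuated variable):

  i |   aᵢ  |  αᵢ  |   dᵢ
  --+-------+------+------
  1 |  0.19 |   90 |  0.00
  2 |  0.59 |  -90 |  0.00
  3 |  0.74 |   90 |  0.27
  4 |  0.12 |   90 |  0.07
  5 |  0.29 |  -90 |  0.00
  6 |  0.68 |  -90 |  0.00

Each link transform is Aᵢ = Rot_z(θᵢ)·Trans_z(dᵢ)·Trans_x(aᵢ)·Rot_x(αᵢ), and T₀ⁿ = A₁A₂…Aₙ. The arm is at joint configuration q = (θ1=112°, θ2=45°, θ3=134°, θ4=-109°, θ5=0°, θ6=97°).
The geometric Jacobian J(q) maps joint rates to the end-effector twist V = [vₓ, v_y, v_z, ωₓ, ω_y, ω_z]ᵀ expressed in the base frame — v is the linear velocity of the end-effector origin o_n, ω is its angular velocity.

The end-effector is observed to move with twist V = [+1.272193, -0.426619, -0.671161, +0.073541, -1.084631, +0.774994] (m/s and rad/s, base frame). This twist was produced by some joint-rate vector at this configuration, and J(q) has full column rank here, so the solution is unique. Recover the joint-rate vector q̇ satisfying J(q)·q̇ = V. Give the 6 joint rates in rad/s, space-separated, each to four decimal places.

0.4470 -0.9590 0.9280 -0.9740 0.1060 0.1840

o_n = [-0.9687, -0.1742, -0.3550]
J₁: ẑ×o_n = [0.1742, -0.9687, 0.0000], ω = ẑ
J2: z=[0.9272, 0.3746, 0.0000] o=[-0.0712, 0.1762, 0.0000] → [-0.1330, 0.3292, 0.0113, 0.9272, 0.3746, 0.0000]
J3: z=[0.2649, -0.6556, 0.7071] o=[-0.2275, 0.5630, 0.4172] → [1.0275, -0.3196, -0.6812, 0.2649, -0.6556, 0.7071]
J4: z=[-0.8346, 0.2114, 0.5087] o=[-0.5133, -0.1505, 0.2446] → [-0.1147, -0.7321, 0.1161, -0.8346, 0.2114, 0.5087]
J5: z=[0.5429, 0.4720, 0.6946] o=[-0.5829, -0.0330, 0.2192] → [-0.1729, 0.0438, 0.1054, 0.5429, 0.4720, 0.6946]
J6: z=[-0.8346, 0.2114, 0.5087] o=[-0.6100, 0.2153, 0.0717] → [0.1079, -0.5386, 0.4009, -0.8346, 0.2114, 0.5087]
q̇ = J⁺·V = [0.4470, -0.9590, 0.9280, -0.9740, 0.1060, 0.1840]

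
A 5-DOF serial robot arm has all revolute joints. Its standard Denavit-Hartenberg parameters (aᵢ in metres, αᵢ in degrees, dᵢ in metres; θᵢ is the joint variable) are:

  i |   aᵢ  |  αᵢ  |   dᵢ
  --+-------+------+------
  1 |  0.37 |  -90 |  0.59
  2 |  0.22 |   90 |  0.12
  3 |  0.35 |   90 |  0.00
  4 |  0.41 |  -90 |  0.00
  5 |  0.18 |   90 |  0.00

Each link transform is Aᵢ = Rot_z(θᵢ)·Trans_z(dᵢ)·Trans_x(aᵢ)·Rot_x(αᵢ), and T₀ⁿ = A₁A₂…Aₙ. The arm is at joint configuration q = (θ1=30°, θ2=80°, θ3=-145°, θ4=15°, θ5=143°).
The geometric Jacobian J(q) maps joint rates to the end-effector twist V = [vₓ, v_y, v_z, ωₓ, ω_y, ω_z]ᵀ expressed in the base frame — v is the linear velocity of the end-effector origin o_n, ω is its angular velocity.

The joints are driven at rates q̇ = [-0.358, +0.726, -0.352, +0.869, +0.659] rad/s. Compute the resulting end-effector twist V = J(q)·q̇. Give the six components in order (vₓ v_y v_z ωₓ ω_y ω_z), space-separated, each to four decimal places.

0.1213 0.2563 0.1145 -0.5791 1.4389 0.0447

o_n = [0.5053, -0.0743, 0.8139]
J₁: ẑ×o_n = [0.0743, 0.5053, -0.0000], ω = ẑ
J2: z=[-0.5000, 0.8660, 0.0000] o=[0.3204, 0.1850, 0.5900] → [0.1939, 0.1120, -0.0305, -0.5000, 0.8660, 0.0000]
J3: z=[0.8529, 0.4924, 0.1736] o=[0.2935, 0.3080, 0.3733] → [0.2833, -0.3390, -0.4304, 0.8529, 0.4924, 0.1736]
J4: z=[-0.4958, 0.6596, 0.5649] o=[0.3508, 0.1093, 0.6557] → [0.2081, 0.1658, -0.0109, -0.4958, 0.6596, 0.5649]
J5: z=[0.7815, 0.6226, -0.0411] o=[0.5061, -0.0634, 0.9936] → [-0.1123, 0.1404, -0.0081, 0.7815, 0.6226, -0.0411]
V = J·q̇ = [0.1213, 0.2563, 0.1145, -0.5791, 1.4389, 0.0447]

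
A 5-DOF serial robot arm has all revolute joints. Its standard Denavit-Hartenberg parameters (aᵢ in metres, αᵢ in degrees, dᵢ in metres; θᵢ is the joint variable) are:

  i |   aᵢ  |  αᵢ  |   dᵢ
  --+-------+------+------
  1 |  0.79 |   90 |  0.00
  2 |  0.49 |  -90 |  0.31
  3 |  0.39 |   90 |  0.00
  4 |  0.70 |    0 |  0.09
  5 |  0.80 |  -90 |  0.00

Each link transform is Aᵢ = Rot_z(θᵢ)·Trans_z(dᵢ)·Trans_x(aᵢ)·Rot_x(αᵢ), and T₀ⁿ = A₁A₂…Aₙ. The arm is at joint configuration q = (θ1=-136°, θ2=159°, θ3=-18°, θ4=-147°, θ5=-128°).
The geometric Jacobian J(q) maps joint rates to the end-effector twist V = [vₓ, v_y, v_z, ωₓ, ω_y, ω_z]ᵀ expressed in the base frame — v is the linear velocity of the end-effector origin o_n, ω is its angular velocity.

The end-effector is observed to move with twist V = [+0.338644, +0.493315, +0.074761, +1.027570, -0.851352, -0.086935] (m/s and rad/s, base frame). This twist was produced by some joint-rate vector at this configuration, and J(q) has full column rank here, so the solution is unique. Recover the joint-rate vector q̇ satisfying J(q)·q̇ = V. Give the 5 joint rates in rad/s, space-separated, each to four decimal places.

o_n = [-0.4795, 0.0322, -0.2659]
J₁: ẑ×o_n = [-0.0322, -0.4795, 0.0000], ω = ẑ
J2: z=[-0.6947, 0.7193, 0.0000] o=[-0.5683, -0.5488, 0.0000] → [-0.1912, -0.1847, -0.4674, -0.6947, 0.7193, 0.0000]
J3: z=[0.2578, 0.2489, -0.9336] o=[-0.4546, -0.0080, 0.1756] → [-0.0724, 0.1371, 0.0166, 0.2578, 0.2489, -0.9336]
J4: z=[-0.8682, 0.4837, -0.1107] o=[-0.2892, 0.3192, 0.3085] → [-0.3096, -0.4776, 0.3413, -0.8682, 0.4837, -0.1107]
J5: z=[-0.8682, 0.4837, -0.1107] o=[-0.7145, -0.2247, 0.4544] → [-0.3200, -0.6513, -0.3367, -0.8682, 0.4837, -0.1107]
q̇ = J⁺·V = [-0.2090, -0.7670, -0.0610, -0.7090, 0.1210]

-0.2090 -0.7670 -0.0610 -0.7090 0.1210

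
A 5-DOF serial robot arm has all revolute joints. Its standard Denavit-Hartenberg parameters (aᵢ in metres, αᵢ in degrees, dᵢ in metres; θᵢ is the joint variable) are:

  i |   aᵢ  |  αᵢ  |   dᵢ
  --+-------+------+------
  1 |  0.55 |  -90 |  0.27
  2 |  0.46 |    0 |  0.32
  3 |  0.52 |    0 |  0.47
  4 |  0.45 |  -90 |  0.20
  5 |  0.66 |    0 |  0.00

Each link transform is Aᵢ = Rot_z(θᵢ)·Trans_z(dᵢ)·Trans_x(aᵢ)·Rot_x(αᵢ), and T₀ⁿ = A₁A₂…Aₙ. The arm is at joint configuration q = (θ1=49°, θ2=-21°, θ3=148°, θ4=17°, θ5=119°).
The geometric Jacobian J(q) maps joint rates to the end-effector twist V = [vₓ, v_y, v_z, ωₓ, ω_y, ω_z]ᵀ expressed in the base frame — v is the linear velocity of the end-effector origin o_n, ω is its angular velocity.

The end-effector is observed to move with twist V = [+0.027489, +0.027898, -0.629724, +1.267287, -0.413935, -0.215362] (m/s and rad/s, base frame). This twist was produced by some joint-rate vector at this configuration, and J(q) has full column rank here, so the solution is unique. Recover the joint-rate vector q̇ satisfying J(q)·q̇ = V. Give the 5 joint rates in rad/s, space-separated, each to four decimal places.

o_n = [0.0567, 0.6944, -0.0569]
J₁: ẑ×o_n = [-0.6944, 0.0567, 0.0000], ω = ẑ
J2: z=[-0.7547, 0.6561, 0.0000] o=[0.3608, 0.4151, 0.2700] → [-0.2144, -0.2467, -0.0113, -0.7547, 0.6561, 0.0000]
J3: z=[-0.7547, 0.6561, 0.0000] o=[0.4011, 0.9491, 0.4348] → [-0.3226, -0.3711, 0.4181, -0.7547, 0.6561, 0.0000]
J4: z=[-0.7547, 0.6561, 0.0000] o=[-0.1590, 1.0213, 0.0196] → [-0.0501, -0.0577, 0.1052, -0.7547, 0.6561, 0.0000]
J5: z=[-0.3856, -0.4436, 0.8090] o=[-0.5487, 0.8778, -0.2449] → [0.0649, 0.5624, 0.3393, -0.3856, -0.4436, 0.8090]
q̇ = J⁺·V = [0.4990, -0.7330, -0.9150, 0.4200, -0.8830]

0.4990 -0.7330 -0.9150 0.4200 -0.8830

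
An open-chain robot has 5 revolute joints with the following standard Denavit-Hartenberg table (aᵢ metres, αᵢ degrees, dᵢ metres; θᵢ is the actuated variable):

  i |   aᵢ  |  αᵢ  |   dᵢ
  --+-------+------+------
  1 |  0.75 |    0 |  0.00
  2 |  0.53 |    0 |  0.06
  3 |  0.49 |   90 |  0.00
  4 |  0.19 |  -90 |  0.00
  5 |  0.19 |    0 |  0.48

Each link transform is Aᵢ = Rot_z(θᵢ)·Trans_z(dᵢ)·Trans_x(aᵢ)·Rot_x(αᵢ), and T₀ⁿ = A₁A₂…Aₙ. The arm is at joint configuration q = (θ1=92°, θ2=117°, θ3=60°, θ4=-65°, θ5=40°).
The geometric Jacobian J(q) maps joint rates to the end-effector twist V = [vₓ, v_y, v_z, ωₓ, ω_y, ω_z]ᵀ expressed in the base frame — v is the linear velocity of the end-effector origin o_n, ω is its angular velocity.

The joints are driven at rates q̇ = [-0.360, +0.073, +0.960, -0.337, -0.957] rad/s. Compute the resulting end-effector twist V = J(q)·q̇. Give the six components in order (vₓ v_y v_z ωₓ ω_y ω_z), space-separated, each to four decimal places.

o_n = [-0.3862, -0.5762, -0.0413]
J₁: ẑ×o_n = [0.5762, -0.3862, 0.0000], ω = ẑ
J2: z=[0.0000, 0.0000, 1.0000] o=[-0.0262, 0.7495, 0.0000] → [1.3258, -0.3601, 0.0000, 0.0000, 0.0000, 1.0000]
J3: z=[0.0000, 0.0000, 1.0000] o=[-0.4897, 0.4926, 0.0600] → [1.0688, 0.1035, -0.0000, 0.0000, 0.0000, 1.0000]
J4: z=[-0.9998, 0.0175, 0.0000] o=[-0.4983, 0.0027, 0.0600] → [-0.0018, -0.1012, 0.5768, -0.9998, 0.0175, 0.0000]
J5: z=[-0.0158, -0.9062, 0.4226] o=[-0.4997, -0.0776, -0.1122] → [0.1464, 0.0491, 0.1107, -0.0158, -0.9062, 0.4226]
V = J·q̇ = [0.7759, 0.1993, -0.3003, 0.3521, 0.8613, 0.2686]

0.7759 0.1993 -0.3003 0.3521 0.8613 0.2686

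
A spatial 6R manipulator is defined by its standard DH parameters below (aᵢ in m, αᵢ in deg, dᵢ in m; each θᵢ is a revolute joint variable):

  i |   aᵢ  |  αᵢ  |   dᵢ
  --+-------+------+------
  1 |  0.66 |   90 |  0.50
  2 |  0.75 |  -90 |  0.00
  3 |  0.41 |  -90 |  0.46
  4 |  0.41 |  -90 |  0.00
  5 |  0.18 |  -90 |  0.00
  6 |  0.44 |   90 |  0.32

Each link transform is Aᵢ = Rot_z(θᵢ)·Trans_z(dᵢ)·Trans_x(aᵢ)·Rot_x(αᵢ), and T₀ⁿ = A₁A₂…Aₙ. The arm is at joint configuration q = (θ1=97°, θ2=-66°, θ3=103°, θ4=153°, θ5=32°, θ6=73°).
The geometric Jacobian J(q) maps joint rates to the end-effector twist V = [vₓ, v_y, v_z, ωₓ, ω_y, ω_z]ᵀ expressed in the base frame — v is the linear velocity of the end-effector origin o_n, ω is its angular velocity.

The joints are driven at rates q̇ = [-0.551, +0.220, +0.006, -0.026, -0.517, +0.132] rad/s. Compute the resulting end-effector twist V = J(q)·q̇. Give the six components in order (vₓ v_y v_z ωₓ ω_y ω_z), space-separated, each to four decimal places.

o_n = [-0.3666, 0.9553, -0.5989]
J₁: ẑ×o_n = [-0.9553, -0.3666, 0.0000], ω = ẑ
J2: z=[0.9925, 0.1219, 0.0000] o=[-0.0804, 0.6551, 0.5000] → [-0.1339, 1.0907, 0.3328, 0.9925, 0.1219, 0.0000]
J3: z=[-0.1113, 0.9067, 0.4067] o=[-0.1176, 0.9579, -0.1852] → [-0.3741, -0.1473, 0.2261, -0.1113, 0.9067, 0.4067]
J4: z=[0.2716, -0.3659, 0.8901] o=[-0.5608, 1.2890, 0.0862] → [0.5478, 0.3588, -0.0196, 0.2716, -0.3659, 0.8901]
J5: z=[0.3348, 0.9030, 0.2691] o=[-0.1908, 1.1968, -0.0646] → [-0.4175, 0.1316, 0.0779, 0.3348, 0.9030, 0.2691]
J6: z=[-0.7085, 0.4295, -0.5600] o=[-0.0790, 1.1974, -0.2056] → [-0.3045, -0.1175, 0.2951, -0.7085, 0.4295, -0.5600]
V = J·q̇ = [0.6560, 0.3482, 0.0738, -0.0560, -0.3684, -0.7848]

0.6560 0.3482 0.0738 -0.0560 -0.3684 -0.7848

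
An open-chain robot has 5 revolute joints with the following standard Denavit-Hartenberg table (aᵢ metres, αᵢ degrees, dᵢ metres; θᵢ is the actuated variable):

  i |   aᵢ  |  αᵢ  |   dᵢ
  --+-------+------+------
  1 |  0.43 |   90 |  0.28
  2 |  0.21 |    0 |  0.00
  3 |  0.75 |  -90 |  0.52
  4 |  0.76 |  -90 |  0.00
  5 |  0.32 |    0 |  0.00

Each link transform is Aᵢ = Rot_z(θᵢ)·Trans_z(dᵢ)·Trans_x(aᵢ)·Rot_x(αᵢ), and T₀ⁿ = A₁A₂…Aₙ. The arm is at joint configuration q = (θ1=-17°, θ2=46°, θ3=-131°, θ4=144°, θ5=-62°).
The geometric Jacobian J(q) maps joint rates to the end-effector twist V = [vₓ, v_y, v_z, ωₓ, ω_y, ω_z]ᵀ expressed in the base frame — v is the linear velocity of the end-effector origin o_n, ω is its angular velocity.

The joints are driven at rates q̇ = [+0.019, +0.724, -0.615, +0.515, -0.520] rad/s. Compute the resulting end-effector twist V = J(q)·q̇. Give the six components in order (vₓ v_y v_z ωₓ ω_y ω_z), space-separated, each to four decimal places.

-0.1760 -0.4160 0.2993 0.6072 0.1403 -0.2406

o_n = [0.8254, -0.2366, 0.4421]
J₁: ẑ×o_n = [0.2366, 0.8254, -0.0000], ω = ẑ
J2: z=[-0.2924, -0.9563, 0.0000] o=[0.4112, -0.1257, 0.2800] → [-0.1550, 0.0474, 0.4285, -0.2924, -0.9563, 0.0000]
J3: z=[-0.2924, -0.9563, 0.0000] o=[0.5507, -0.1684, 0.4311] → [-0.0106, 0.0032, 0.2827, -0.2924, -0.9563, 0.0000]
J4: z=[0.9527, -0.2913, 0.0872] o=[0.4612, -0.6848, -0.3161] → [-0.2599, -0.6906, 0.5330, 0.9527, -0.2913, 0.0872]
J5: z=[-0.2855, -0.7587, 0.5855] o=[0.5406, -0.2419, 0.2964] → [-0.1136, 0.2084, 0.2146, -0.2855, -0.7587, 0.5855]
V = J·q̇ = [-0.1760, -0.4160, 0.2993, 0.6072, 0.1403, -0.2406]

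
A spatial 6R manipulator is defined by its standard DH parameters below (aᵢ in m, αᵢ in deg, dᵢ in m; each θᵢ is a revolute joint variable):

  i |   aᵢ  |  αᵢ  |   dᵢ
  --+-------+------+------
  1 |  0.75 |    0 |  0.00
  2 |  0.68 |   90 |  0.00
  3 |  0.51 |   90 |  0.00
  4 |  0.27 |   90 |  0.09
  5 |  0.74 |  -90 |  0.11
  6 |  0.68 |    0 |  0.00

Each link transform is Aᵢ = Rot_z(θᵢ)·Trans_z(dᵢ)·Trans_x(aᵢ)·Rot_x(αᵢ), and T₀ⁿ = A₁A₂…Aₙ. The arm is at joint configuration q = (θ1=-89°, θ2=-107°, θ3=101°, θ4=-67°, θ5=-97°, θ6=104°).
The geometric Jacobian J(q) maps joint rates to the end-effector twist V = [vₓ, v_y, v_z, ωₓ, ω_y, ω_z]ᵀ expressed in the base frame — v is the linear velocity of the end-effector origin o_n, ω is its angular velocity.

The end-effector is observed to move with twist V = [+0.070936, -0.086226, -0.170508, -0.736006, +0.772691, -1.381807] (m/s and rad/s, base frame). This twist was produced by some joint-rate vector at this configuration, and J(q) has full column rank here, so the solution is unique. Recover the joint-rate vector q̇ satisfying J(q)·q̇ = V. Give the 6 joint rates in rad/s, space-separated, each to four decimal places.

-0.9530 0.1700 0.4100 0.7380 0.6520 -0.4210

o_n = [0.0227, -0.7205, 0.9823]
J₁: ẑ×o_n = [0.7205, 0.0227, -0.0000], ω = ẑ
J2: z=[0.0000, 0.0000, 1.0000] o=[0.0131, -0.7499, 0.0000] → [-0.0293, 0.0096, 0.0000, 0.0000, 0.0000, 1.0000]
J3: z=[0.2756, 0.9613, 0.0000] o=[-0.6406, -0.5625, 0.0000] → [0.9442, -0.2707, -0.6811, 0.2756, 0.9613, 0.0000]
J4: z=[-0.9436, 0.2706, 0.1908] o=[-0.5470, -0.5893, 0.5006] → [0.1554, 0.5632, -0.0303, -0.9436, 0.2706, 0.1908]
J5: z=[-0.2765, -0.3272, -0.9036] o=[-0.6811, -0.8094, 0.6214] → [-0.0378, -0.5361, 0.2057, -0.2765, -0.3272, -0.9036]
J6: z=[-0.0657, -0.9316, 0.3574] o=[-0.0020, -0.9625, 0.3472] → [-0.6781, 0.0506, 0.0072, -0.0657, -0.9316, 0.3574]
q̇ = J⁺·V = [-0.9530, 0.1700, 0.4100, 0.7380, 0.6520, -0.4210]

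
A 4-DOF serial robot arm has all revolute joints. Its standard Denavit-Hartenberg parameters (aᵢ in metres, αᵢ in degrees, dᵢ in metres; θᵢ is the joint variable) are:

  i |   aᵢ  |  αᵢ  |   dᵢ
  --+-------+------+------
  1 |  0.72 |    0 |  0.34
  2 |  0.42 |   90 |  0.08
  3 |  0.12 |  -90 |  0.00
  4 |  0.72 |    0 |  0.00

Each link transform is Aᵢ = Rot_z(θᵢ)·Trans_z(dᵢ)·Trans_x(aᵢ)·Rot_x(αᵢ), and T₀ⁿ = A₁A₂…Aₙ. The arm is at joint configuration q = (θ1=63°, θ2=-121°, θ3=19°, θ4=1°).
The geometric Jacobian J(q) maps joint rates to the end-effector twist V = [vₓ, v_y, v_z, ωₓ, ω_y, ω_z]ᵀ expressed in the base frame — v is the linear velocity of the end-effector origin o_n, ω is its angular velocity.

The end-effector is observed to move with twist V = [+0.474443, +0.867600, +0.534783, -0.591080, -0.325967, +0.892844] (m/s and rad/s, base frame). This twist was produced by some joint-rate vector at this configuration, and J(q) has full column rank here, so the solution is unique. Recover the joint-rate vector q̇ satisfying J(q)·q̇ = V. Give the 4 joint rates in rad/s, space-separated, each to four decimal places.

0.4680 0.3180 0.6740 0.1130

o_n = [0.9809, -0.3815, 0.6934]
J₁: ẑ×o_n = [0.3815, 0.9809, -0.0000], ω = ẑ
J2: z=[0.0000, 0.0000, 1.0000] o=[0.3269, 0.6415, 0.3400] → [1.0230, 0.6540, -0.0000, 0.0000, 0.0000, 1.0000]
J3: z=[-0.8480, -0.5299, 0.0000] o=[0.5494, 0.2853, 0.4200] → [-0.1449, 0.2319, 0.7941, -0.8480, -0.5299, 0.0000]
J4: z=[-0.1725, 0.2761, 0.9455] o=[0.6096, 0.1891, 0.4591] → [0.6042, 0.3916, -0.0041, -0.1725, 0.2761, 0.9455]
q̇ = J⁺·V = [0.4680, 0.3180, 0.6740, 0.1130]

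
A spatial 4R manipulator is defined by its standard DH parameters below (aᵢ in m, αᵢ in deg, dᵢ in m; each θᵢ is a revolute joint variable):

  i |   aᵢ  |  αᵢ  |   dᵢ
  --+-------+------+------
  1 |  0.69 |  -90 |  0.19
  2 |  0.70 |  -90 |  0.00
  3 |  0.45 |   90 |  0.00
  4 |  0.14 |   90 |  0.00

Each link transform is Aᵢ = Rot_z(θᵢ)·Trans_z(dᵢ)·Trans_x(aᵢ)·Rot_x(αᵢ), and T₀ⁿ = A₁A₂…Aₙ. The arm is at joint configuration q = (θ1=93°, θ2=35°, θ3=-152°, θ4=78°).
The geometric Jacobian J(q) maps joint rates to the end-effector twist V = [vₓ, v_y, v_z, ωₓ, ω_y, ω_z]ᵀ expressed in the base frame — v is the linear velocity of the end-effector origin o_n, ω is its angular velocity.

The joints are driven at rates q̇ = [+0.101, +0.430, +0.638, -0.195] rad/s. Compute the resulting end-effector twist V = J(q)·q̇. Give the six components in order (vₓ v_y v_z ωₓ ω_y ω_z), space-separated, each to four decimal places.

o_n = [-0.2685, 0.8254, -0.0810]
J₁: ẑ×o_n = [-0.8254, -0.2685, 0.0000], ω = ẑ
J2: z=[-0.9986, -0.0523, 0.0000] o=[-0.0361, 0.6891, 0.1900] → [0.0142, -0.2707, -0.1483, -0.9986, -0.0523, 0.0000]
J3: z=[0.0300, -0.5728, -0.8192] o=[-0.0661, 1.2617, -0.2115] → [-0.4321, 0.1619, -0.1290, 0.0300, -0.5728, -0.8192]
J4: z=[0.9019, -0.3378, 0.2693] o=[-0.2601, 0.9256, 0.0164] → [0.0599, 0.0856, -0.0932, 0.9019, -0.3378, 0.2693]
V = J·q̇ = [-0.3646, -0.0569, -0.1279, -0.5861, -0.3221, -0.4741]

-0.3646 -0.0569 -0.1279 -0.5861 -0.3221 -0.4741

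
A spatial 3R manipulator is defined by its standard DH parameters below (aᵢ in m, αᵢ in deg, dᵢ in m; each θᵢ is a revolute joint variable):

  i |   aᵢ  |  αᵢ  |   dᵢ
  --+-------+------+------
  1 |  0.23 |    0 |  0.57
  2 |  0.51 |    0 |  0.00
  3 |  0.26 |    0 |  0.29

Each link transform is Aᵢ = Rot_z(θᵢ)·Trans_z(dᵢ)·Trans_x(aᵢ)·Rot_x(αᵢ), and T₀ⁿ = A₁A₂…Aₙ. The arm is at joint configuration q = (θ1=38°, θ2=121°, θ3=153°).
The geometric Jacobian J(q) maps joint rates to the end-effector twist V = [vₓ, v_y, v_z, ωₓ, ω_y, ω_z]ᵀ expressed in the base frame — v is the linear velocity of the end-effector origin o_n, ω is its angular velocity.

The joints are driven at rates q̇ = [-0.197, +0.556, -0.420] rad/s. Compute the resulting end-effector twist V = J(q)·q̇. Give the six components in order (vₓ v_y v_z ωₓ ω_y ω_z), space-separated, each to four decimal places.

o_n = [-0.1209, 0.1312, 0.8600]
J₁: ẑ×o_n = [-0.1312, -0.1209, 0.0000], ω = ẑ
J2: z=[0.0000, 0.0000, 1.0000] o=[0.1812, 0.1416, 0.5700] → [0.0105, -0.3022, 0.0000, 0.0000, 0.0000, 1.0000]
J3: z=[0.0000, 0.0000, 1.0000] o=[-0.2949, 0.3244, 0.5700] → [0.1932, 0.1740, -0.0000, 0.0000, 0.0000, 1.0000]
V = J·q̇ = [-0.0495, -0.2172, 0.0000, 0.0000, 0.0000, -0.0610]

-0.0495 -0.2172 0.0000 0.0000 0.0000 -0.0610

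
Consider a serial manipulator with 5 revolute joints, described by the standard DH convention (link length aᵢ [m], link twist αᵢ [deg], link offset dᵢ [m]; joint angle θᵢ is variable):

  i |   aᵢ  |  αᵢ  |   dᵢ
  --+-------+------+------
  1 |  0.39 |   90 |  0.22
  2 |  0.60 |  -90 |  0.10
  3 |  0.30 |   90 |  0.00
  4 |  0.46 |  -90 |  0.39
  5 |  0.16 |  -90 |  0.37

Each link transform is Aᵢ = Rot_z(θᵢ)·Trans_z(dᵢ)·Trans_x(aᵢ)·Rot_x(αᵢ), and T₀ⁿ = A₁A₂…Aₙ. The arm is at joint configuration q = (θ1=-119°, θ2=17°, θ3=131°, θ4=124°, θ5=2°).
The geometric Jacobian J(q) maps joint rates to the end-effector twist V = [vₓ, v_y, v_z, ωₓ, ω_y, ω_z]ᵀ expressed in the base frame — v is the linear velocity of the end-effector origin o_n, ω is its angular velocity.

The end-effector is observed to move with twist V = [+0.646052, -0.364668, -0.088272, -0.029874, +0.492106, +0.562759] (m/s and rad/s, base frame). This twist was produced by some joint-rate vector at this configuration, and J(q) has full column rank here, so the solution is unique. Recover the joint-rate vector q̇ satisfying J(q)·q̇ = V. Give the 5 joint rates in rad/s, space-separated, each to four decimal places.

0.1710 -0.4780 0.7490 -0.7010 0.4520

o_n = [-0.7659, -1.1455, 0.8416]
J₁: ẑ×o_n = [1.1455, -0.7659, 0.0000], ω = ẑ
J2: z=[-0.8746, 0.4848, 0.0000] o=[-0.1891, -0.3411, 0.2200] → [0.3014, 0.5437, 0.9832, -0.8746, 0.4848, 0.0000]
J3: z=[0.1417, 0.2557, 0.9563] o=[-0.5547, -0.7945, 0.3954] → [0.4498, -0.2652, 0.0042, 0.1417, 0.2557, 0.9563]
J4: z=[0.2239, -0.9493, 0.2207] o=[-0.2654, -0.7396, 0.3379] → [-0.3887, -0.2232, -0.5659, 0.2239, -0.9493, 0.2207]
J5: z=[-0.8787, -0.2946, -0.3757] o=[-0.3721, -1.0594, 0.8380] → [-0.0334, 0.1512, -0.0403, -0.8787, -0.2946, -0.3757]
q̇ = J⁺·V = [0.1710, -0.4780, 0.7490, -0.7010, 0.4520]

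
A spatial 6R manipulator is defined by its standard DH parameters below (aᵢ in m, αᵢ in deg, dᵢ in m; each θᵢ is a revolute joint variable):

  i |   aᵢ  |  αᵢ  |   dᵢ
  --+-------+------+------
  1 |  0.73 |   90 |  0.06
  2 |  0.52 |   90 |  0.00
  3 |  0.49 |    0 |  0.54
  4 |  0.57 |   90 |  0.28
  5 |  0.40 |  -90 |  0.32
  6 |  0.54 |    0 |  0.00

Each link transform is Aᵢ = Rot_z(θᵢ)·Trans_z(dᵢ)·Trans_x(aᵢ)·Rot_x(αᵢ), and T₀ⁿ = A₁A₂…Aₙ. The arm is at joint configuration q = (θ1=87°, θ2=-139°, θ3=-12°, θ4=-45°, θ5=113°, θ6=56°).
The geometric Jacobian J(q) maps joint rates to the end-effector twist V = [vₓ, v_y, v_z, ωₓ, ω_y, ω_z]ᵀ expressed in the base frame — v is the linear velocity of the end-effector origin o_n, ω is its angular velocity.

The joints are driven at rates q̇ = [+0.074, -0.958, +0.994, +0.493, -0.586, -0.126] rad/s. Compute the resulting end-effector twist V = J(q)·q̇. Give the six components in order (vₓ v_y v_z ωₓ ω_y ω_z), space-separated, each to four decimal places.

0.6269 -0.3293 1.6513 -0.8098 -1.3860 0.8695

o_n = [-0.3422, -1.1721, 0.3350]
J₁: ẑ×o_n = [1.1721, -0.3422, 0.0000], ω = ẑ
J2: z=[0.9986, -0.0523, 0.0000] o=[0.0382, 0.7290, 0.0600] → [-0.0144, -0.2746, -1.9184, 0.9986, -0.0523, 0.0000]
J3: z=[-0.0343, -0.6552, 0.7547] o=[0.0177, 0.3371, -0.2812] → [0.7353, -0.2504, -0.1839, -0.0343, -0.6552, 0.7547]
J4: z=[-0.0343, -0.6552, 0.7547] o=[-0.1215, -0.3726, -0.1881] → [0.2607, -0.1485, -0.1171, -0.0343, -0.6552, 0.7547]
J5: z=[-0.5108, 0.6606, 0.5502] o=[-0.6208, -0.7650, -0.1804] → [0.5645, 0.4166, 0.0239, -0.5108, 0.6606, 0.5502]
J6: z=[0.8042, 0.5934, 0.0340] o=[-0.6626, -0.7375, 0.3294] → [0.0181, 0.0064, -0.5397, 0.8042, 0.5934, 0.0340]
V = J·q̇ = [0.6269, -0.3293, 1.6513, -0.8098, -1.3860, 0.8695]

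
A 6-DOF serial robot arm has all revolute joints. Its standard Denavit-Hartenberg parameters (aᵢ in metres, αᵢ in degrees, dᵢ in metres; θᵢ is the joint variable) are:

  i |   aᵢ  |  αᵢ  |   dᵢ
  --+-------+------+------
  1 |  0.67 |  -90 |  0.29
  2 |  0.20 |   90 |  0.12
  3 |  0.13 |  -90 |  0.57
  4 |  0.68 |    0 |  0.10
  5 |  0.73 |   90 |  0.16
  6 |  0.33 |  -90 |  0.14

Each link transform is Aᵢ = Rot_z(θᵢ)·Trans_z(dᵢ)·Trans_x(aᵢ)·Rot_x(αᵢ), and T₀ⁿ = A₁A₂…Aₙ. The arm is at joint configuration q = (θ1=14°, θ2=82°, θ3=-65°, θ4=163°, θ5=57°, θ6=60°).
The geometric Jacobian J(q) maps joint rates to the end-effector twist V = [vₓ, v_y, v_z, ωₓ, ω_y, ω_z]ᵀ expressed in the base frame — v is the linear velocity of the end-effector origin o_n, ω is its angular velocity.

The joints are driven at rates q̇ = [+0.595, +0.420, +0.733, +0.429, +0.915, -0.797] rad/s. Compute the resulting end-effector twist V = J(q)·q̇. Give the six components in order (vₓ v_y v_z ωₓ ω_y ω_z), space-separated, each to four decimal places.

0.2688 0.5578 0.8301 1.3580 0.8783 -0.6386

o_n = [1.1074, 1.8479, 0.2612]
J₁: ẑ×o_n = [-1.8479, 1.1074, 0.0000], ω = ẑ
J2: z=[-0.2419, 0.9703, 0.0000] o=[0.6501, 0.1621, 0.2900] → [-0.0279, -0.0070, -0.8515, -0.2419, 0.9703, 0.0000]
J3: z=[0.9609, 0.2396, 0.1392] o=[0.6481, 0.2853, 0.0919] → [-0.1769, -0.0987, 1.3915, 0.9609, 0.2396, 0.1392]
J4: z=[0.0201, 0.4406, -0.8975] o=[1.2317, 0.3093, 0.1169] → [1.4445, 0.1087, 0.0858, 0.0201, 0.4406, -0.8975]
J5: z=[0.0201, 0.4406, -0.8975] o=[0.8630, 0.8684, 0.2716] → [0.8746, -0.2191, -0.0879, 0.0201, 0.4406, -0.8975]
J6: z=[-0.9137, 0.3726, 0.1624] o=[1.1625, 1.5351, 0.4273] → [-0.1127, -0.1607, -0.2653, -0.9137, 0.3726, 0.1624]
V = J·q̇ = [0.2688, 0.5578, 0.8301, 1.3580, 0.8783, -0.6386]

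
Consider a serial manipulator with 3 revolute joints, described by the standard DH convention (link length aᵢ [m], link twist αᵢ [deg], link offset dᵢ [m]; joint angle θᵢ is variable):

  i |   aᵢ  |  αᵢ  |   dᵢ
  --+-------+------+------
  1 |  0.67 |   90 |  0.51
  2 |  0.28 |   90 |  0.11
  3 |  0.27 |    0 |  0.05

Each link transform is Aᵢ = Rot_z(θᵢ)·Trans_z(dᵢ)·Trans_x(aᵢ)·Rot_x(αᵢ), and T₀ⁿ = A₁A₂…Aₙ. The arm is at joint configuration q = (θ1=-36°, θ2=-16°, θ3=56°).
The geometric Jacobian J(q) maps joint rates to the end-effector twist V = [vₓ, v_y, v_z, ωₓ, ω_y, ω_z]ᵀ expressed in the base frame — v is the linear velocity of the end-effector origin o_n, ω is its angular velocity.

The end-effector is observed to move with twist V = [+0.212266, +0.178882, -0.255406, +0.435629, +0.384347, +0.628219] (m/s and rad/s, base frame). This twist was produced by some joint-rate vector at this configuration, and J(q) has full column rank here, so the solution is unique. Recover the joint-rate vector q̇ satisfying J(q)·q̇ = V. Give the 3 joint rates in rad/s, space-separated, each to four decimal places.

0.1870 -0.5670 -0.4590

o_n = [0.6698, -0.8993, 0.3431]
J₁: ẑ×o_n = [0.8993, 0.6698, -0.0000], ω = ẑ
J2: z=[-0.5878, -0.8090, 0.0000] o=[0.5420, -0.3938, 0.5100] → [0.1350, -0.0981, 0.4005, -0.5878, -0.8090, 0.0000]
J3: z=[-0.2230, 0.1620, -0.9613] o=[0.6951, -0.6410, 0.4328] → [-0.2628, 0.0043, 0.0617, -0.2230, 0.1620, -0.9613]
q̇ = J⁺·V = [0.1870, -0.5670, -0.4590]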